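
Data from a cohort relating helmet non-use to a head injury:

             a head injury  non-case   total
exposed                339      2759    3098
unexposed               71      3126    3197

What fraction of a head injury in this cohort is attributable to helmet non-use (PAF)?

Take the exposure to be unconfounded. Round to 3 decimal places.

p₁ = P(outcome | exposed) = 339/3098 = 0.10943
p₀ = P(outcome | unexposed) = 71/3197 = 0.022208
Exposure prevalence π = 3098/6295 = 0.49214; overall risk P(Y=1) = 0.065131.
Under exogeneity, PAF = [P(Y=1) − p₀]/P(Y=1).
PAF = (0.065131 − 0.022208) / 0.065131 ≈ 0.6590

PAF ≈ 0.659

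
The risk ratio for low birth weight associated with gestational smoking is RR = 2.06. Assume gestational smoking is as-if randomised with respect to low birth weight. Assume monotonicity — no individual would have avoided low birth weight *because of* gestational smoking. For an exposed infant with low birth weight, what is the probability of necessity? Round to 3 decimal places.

PN ≈ 0.515

Under exogeneity and monotonicity, PN = (RR − 1) / RR = 1 − 1/RR.
PN = (2.06 − 1) / 2.06 = 1.06 / 2.06 ≈ 0.5146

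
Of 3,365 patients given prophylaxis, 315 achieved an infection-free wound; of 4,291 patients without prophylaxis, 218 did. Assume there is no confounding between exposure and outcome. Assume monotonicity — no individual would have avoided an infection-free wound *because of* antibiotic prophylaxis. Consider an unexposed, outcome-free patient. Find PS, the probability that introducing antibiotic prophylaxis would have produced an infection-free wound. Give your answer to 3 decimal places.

p₁ = P(outcome | exposed) = 315/3365 = 0.093611
p₀ = P(outcome | unexposed) = 218/4291 = 0.050804
Under exogeneity and monotonicity, PS = (p₁ − p₀) / (1 − p₀).
PS = (0.093611 − 0.050804) / (1 − 0.050804) = 0.042807 / 0.9492 ≈ 0.0451

PS ≈ 0.045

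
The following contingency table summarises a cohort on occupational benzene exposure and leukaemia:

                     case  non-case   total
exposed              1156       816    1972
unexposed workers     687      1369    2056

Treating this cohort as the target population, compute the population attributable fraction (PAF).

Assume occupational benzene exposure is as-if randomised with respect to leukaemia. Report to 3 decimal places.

p₁ = P(outcome | exposed) = 1156/1972 = 0.58621
p₀ = P(outcome | unexposed) = 687/2056 = 0.33414
Exposure prevalence π = 1972/4028 = 0.48957; overall risk P(Y=1) = 0.45755.
Under exogeneity, PAF = [P(Y=1) − p₀]/P(Y=1).
PAF = (0.45755 − 0.33414) / 0.45755 ≈ 0.2697

PAF ≈ 0.270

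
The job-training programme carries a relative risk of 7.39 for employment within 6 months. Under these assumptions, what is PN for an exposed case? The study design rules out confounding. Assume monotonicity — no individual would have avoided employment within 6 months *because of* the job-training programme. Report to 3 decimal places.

PN ≈ 0.865

Under exogeneity and monotonicity, PN = (RR − 1) / RR = 1 − 1/RR.
PN = (7.39 − 1) / 7.39 = 6.39 / 7.39 ≈ 0.8647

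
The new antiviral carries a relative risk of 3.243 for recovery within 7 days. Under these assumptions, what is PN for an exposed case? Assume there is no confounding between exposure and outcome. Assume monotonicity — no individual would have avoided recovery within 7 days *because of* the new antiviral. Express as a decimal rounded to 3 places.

PN ≈ 0.692

Under exogeneity and monotonicity, PN = (RR − 1) / RR = 1 − 1/RR.
PN = (3.243 − 1) / 3.243 = 2.243 / 3.243 ≈ 0.6916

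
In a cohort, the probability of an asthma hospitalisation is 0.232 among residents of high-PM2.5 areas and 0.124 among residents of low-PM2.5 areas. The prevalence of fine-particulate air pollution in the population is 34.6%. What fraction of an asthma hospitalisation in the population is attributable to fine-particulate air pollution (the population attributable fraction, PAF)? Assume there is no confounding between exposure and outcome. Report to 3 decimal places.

Let p₁ = 0.232, p₀ = 0.124.
Overall risk P(Y=1) = π·p₁ + (1−π)·p₀ = 0.346×0.232 + 0.654×0.124 = 0.16137.
Under exogeneity, PAF = [P(Y=1) − p₀] / P(Y=1).
PAF = (0.16137 − 0.124) / 0.16137 ≈ 0.2316

PAF ≈ 0.232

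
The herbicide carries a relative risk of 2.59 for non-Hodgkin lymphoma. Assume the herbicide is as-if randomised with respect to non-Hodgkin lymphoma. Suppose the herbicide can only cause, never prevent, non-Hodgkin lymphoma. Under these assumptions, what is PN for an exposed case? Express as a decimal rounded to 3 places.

Under exogeneity and monotonicity, PN = (RR − 1) / RR = 1 − 1/RR.
PN = (2.59 − 1) / 2.59 = 1.59 / 2.59 ≈ 0.6139

PN ≈ 0.614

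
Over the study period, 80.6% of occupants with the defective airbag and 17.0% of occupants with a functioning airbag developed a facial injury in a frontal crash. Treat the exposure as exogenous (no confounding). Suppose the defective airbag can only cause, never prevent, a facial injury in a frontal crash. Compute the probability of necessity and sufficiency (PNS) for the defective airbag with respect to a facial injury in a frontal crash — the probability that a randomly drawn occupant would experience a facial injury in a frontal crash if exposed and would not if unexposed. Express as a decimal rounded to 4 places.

p₁ = 0.806, p₀ = 0.17.
Under exogeneity and monotonicity, PNS = p₁ − p₀.
PNS = 0.806 − 0.17 = 0.636

PNS ≈ 0.6360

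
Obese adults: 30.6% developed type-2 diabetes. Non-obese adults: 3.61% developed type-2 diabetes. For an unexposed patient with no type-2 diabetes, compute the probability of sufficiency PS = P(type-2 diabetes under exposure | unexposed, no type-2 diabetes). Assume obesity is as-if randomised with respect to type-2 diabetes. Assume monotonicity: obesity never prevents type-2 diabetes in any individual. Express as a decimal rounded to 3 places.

p₁ = 0.306, p₀ = 0.0361.
Under exogeneity and monotonicity, PS = (p₁ − p₀) / (1 − p₀).
PS = (0.306 − 0.0361) / (1 − 0.0361) = 0.2699 / 0.9639 ≈ 0.2800

PS ≈ 0.280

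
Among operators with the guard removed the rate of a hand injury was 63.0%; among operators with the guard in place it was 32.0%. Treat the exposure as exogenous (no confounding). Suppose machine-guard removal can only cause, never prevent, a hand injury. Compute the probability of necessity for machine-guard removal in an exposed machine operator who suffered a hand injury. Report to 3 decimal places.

PN ≈ 0.492

p₁ = 0.63, p₀ = 0.32.
Under exogeneity and monotonicity, PN = (p₁ − p₀) / p₁.
PN = (0.63 − 0.32) / 0.63 = 0.31 / 0.63 ≈ 0.4921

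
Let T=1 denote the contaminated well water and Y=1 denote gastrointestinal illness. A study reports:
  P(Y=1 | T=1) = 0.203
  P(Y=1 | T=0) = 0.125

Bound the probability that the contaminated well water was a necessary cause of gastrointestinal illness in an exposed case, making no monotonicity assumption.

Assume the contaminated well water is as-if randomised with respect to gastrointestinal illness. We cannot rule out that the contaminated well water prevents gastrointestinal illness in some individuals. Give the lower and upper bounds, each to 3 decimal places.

Let p₁ = 0.203, p₀ = 0.125.
Under exogeneity alone the bounds on PN are max{0,(p₁−p₀)/p₁} ≤ PN ≤ min{1,(1−p₀)/p₁}.
  lower = (p₁ − p₀)/p₁ = 0.078 / 0.203 ≈ 0.3842
  upper = min{1, (1 − p₀)/p₁} = 0.875 / 0.203 ≈ 4.3103 → capped at 1

0.384 ≤ PN ≤ 1.000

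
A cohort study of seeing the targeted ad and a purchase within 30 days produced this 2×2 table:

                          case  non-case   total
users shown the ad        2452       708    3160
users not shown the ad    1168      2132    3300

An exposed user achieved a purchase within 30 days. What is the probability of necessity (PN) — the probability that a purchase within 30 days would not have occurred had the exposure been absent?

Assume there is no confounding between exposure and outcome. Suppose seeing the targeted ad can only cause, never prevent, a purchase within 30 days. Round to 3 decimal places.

PN ≈ 0.544

p₁ = P(outcome | exposed) = 2452/3160 = 0.77595
p₀ = P(outcome | unexposed) = 1168/3300 = 0.35394
Under exogeneity and monotonicity, PN = (p₁ − p₀) / p₁.
PN = (0.77595 − 0.35394) / 0.77595 = 0.42201 / 0.77595 ≈ 0.5439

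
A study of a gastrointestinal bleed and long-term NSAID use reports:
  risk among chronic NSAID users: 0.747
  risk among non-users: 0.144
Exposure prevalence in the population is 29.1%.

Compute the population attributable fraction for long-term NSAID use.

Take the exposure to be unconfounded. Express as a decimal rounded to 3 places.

PAF ≈ 0.549

Let p₁ = 0.747, p₀ = 0.144.
Overall risk P(Y=1) = π·p₁ + (1−π)·p₀ = 0.291×0.747 + 0.709×0.144 = 0.31947.
Under exogeneity, PAF = [P(Y=1) − p₀] / P(Y=1).
PAF = (0.31947 − 0.144) / 0.31947 ≈ 0.5493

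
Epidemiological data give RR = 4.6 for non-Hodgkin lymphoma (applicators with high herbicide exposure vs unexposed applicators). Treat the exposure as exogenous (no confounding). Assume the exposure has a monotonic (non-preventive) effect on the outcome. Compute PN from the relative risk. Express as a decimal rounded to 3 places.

PN ≈ 0.783

Under exogeneity and monotonicity, PN = (RR − 1) / RR = 1 − 1/RR.
PN = (4.6 − 1) / 4.6 = 3.6 / 4.6 ≈ 0.7826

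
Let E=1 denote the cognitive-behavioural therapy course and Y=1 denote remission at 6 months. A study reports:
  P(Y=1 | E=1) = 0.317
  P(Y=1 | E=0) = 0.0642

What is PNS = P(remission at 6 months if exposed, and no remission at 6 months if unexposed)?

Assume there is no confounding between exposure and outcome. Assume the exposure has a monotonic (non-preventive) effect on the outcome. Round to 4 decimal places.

PNS ≈ 0.2528

Let p₁ = 0.317, p₀ = 0.0642.
Under exogeneity and monotonicity, PNS = p₁ − p₀.
PNS = 0.317 − 0.0642 = 0.2528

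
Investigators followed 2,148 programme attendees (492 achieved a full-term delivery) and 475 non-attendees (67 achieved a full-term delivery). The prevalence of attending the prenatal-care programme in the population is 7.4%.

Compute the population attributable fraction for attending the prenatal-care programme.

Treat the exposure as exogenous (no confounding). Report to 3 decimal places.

p₁ = P(outcome | exposed) = 492/2148 = 0.22905
p₀ = P(outcome | unexposed) = 67/475 = 0.14105
Overall risk P(Y=1) = π·p₁ + (1−π)·p₀ = 0.074×0.22905 + 0.926×0.14105 = 0.14756.
Under exogeneity, PAF = [P(Y=1) − p₀] / P(Y=1).
PAF = (0.14756 − 0.14105) / 0.14756 ≈ 0.0441

PAF ≈ 0.044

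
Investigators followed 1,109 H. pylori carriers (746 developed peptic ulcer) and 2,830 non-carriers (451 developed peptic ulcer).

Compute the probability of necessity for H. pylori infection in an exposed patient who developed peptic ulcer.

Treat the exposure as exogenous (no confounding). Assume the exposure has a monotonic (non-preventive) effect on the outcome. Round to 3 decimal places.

PN ≈ 0.763

p₁ = P(outcome | exposed) = 746/1109 = 0.67268
p₀ = P(outcome | unexposed) = 451/2830 = 0.15936
Under exogeneity and monotonicity, PN = (p₁ − p₀) / p₁.
PN = (0.67268 − 0.15936) / 0.67268 = 0.51331 / 0.67268 ≈ 0.7631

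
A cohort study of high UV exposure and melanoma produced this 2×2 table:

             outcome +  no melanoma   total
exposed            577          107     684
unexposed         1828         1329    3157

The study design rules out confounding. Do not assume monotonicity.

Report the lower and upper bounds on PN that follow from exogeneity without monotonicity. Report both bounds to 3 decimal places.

p₁ = P(outcome | exposed) = 577/684 = 0.84357
p₀ = P(outcome | unexposed) = 1828/3157 = 0.57903
Under exogeneity alone the bounds on PN are max{0,(p₁−p₀)/p₁} ≤ PN ≤ min{1,(1−p₀)/p₁}.
  lower = (p₁ − p₀)/p₁ = 0.26454 / 0.84357 ≈ 0.3136
  upper = min{1, (1 − p₀)/p₁} = 0.42097 / 0.84357 ≈ 0.4990

0.314 ≤ PN ≤ 0.499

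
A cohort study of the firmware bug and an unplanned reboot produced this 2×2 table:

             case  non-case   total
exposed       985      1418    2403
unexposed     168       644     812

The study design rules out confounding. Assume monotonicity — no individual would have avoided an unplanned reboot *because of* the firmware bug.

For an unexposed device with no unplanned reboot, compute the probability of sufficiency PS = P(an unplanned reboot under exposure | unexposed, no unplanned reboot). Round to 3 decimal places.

p₁ = P(outcome | exposed) = 985/2403 = 0.4099
p₀ = P(outcome | unexposed) = 168/812 = 0.2069
Under exogeneity and monotonicity, PS = (p₁ − p₀)/(1 − p₀).
PS = (0.4099 − 0.2069) / 0.7931 ≈ 0.2560

PS ≈ 0.256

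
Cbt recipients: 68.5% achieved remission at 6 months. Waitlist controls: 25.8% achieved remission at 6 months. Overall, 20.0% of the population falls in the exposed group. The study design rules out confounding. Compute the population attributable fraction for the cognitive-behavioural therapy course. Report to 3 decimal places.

p₁ = 0.685, p₀ = 0.258.
Overall risk P(Y=1) = π·p₁ + (1−π)·p₀ = 0.2×0.685 + 0.8×0.258 = 0.3434.
Under exogeneity, PAF = [P(Y=1) − p₀] / P(Y=1).
PAF = (0.3434 − 0.258) / 0.3434 ≈ 0.2487

PAF ≈ 0.249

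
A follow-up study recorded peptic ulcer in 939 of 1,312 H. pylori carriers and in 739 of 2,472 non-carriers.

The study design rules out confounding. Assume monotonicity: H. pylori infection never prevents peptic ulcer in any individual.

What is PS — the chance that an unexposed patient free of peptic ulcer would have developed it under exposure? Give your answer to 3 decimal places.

p₁ = P(outcome | exposed) = 939/1312 = 0.7157
p₀ = P(outcome | unexposed) = 739/2472 = 0.29895
Under exogeneity and monotonicity, PS = (p₁ − p₀) / (1 − p₀).
PS = (0.7157 − 0.29895) / (1 − 0.29895) = 0.41675 / 0.70105 ≈ 0.5945

PS ≈ 0.594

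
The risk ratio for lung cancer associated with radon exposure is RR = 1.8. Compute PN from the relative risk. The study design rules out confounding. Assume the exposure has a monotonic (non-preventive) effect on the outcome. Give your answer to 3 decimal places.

Under exogeneity and monotonicity, PN = (RR − 1) / RR = 1 − 1/RR.
PN = (1.8 − 1) / 1.8 = 0.8 / 1.8 ≈ 0.4444

PN ≈ 0.444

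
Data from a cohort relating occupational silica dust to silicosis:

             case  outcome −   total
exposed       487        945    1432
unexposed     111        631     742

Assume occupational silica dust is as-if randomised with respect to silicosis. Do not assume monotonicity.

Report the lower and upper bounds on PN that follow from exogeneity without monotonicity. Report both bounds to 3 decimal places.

p₁ = P(outcome | exposed) = 487/1432 = 0.34008
p₀ = P(outcome | unexposed) = 111/742 = 0.1496
Under exogeneity alone the bounds on PN are max{0,(p₁−p₀)/p₁} ≤ PN ≤ min{1,(1−p₀)/p₁}.
  lower = (p₁ − p₀)/p₁ = 0.19049 / 0.34008 ≈ 0.5601
  upper = min{1, (1 − p₀)/p₁} = 0.8504 / 0.34008 ≈ 2.5006 → capped at 1

0.560 ≤ PN ≤ 1.000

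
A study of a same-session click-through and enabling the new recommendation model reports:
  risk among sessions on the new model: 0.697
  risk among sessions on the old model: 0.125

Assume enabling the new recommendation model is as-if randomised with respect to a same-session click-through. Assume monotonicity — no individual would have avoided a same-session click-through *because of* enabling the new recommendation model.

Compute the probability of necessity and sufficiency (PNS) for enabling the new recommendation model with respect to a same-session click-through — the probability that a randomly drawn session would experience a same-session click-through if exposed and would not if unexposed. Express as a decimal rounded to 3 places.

Let p₁ = 0.697, p₀ = 0.125.
Under exogeneity and monotonicity, PNS = p₁ − p₀.
PNS = 0.697 − 0.125 = 0.572

PNS ≈ 0.572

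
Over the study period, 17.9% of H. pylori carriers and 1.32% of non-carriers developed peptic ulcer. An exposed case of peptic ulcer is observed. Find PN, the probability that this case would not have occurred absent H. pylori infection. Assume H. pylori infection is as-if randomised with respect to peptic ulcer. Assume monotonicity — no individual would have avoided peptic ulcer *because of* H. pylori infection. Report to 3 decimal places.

p₁ = 0.179, p₀ = 0.0132.
Under exogeneity and monotonicity, PN = (p₁ − p₀) / p₁.
PN = (0.179 − 0.0132) / 0.179 = 0.1658 / 0.179 ≈ 0.9263

PN ≈ 0.926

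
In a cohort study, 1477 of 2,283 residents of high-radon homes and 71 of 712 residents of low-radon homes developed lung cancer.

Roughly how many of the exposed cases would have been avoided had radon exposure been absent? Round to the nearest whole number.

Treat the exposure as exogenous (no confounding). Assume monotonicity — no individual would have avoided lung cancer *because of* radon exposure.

about 1249 cases

p₁ = P(outcome | exposed) = 1477/2283 = 0.64696
p₀ = P(outcome | unexposed) = 71/712 = 0.099719
PN = (p₁ − p₀)/p₁ = (0.64696 − 0.099719) / 0.64696 ≈ 0.84586.
Attributable cases ≈ PN × (exposed cases) = 0.84586 × 1477 ≈ 1249.34.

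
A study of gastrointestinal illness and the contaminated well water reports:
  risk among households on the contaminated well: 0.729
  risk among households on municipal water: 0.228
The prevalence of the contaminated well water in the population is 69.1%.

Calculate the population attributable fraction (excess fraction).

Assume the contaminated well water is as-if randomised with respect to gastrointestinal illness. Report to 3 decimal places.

Let p₁ = 0.729, p₀ = 0.228.
Overall risk P(Y=1) = π·p₁ + (1−π)·p₀ = 0.691×0.729 + 0.309×0.228 = 0.57419.
Under exogeneity, PAF = [P(Y=1) − p₀] / P(Y=1).
PAF = (0.57419 − 0.228) / 0.57419 ≈ 0.6029

PAF ≈ 0.603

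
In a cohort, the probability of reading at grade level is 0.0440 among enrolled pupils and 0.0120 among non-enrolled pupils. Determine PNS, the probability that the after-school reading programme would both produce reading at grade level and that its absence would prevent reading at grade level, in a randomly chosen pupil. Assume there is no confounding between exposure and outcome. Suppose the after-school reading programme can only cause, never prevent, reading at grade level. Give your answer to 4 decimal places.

Let p₁ = 0.044, p₀ = 0.012.
Under exogeneity and monotonicity, PNS = p₁ − p₀.
PNS = 0.044 − 0.012 = 0.032

PNS ≈ 0.0320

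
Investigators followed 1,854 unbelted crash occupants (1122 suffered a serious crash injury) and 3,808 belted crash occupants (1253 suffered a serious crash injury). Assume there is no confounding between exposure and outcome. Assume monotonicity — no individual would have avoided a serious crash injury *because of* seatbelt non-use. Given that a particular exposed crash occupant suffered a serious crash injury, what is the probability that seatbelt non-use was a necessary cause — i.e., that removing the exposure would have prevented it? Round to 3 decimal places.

p₁ = P(outcome | exposed) = 1122/1854 = 0.60518
p₀ = P(outcome | unexposed) = 1253/3808 = 0.32904
Under exogeneity and monotonicity, PN = (p₁ − p₀) / p₁.
PN = (0.60518 − 0.32904) / 0.60518 = 0.27613 / 0.60518 ≈ 0.4563

PN ≈ 0.456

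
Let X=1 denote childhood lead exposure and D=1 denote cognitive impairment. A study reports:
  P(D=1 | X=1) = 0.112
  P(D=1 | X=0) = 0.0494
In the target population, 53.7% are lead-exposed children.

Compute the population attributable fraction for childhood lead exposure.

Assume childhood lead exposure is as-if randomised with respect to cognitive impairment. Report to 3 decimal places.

Let p₁ = 0.112, p₀ = 0.0494.
Overall risk P(Y=1) = π·p₁ + (1−π)·p₀ = 0.537×0.112 + 0.463×0.0494 = 0.083016.
Under exogeneity, PAF = [P(Y=1) − p₀] / P(Y=1).
PAF = (0.083016 − 0.0494) / 0.083016 ≈ 0.4049

PAF ≈ 0.405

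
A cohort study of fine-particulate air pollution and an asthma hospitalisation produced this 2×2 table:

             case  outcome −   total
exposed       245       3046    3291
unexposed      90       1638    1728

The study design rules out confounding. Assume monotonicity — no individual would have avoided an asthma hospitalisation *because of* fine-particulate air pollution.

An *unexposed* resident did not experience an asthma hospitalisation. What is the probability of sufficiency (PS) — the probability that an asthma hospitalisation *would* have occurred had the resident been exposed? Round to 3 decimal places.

PS ≈ 0.024

p₁ = P(outcome | exposed) = 245/3291 = 0.074445
p₀ = P(outcome | unexposed) = 90/1728 = 0.052083
Under exogeneity and monotonicity, PS = (p₁ − p₀)/(1 − p₀).
PS = (0.074445 − 0.052083) / 0.94792 ≈ 0.0236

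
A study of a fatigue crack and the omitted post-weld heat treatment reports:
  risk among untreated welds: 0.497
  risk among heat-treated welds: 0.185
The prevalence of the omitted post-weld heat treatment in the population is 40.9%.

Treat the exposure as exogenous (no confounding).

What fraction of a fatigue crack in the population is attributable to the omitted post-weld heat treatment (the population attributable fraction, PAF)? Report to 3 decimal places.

Let p₁ = 0.497, p₀ = 0.185.
Overall risk P(Y=1) = π·p₁ + (1−π)·p₀ = 0.409×0.497 + 0.591×0.185 = 0.31261.
Under exogeneity, PAF = [P(Y=1) − p₀] / P(Y=1).
PAF = (0.31261 − 0.185) / 0.31261 ≈ 0.4082

PAF ≈ 0.408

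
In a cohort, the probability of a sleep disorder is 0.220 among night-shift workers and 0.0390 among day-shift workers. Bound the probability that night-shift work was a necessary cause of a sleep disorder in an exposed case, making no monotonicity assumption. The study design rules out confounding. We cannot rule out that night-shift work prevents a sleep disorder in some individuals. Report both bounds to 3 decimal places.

0.823 ≤ PN ≤ 1.000

Let p₁ = 0.22, p₀ = 0.039.
Under exogeneity alone the bounds on PN are max{0,(p₁−p₀)/p₁} ≤ PN ≤ min{1,(1−p₀)/p₁}.
  lower = (p₁ − p₀)/p₁ = 0.181 / 0.22 ≈ 0.8227
  upper = min{1, (1 − p₀)/p₁} = 0.961 / 0.22 ≈ 4.3682 → capped at 1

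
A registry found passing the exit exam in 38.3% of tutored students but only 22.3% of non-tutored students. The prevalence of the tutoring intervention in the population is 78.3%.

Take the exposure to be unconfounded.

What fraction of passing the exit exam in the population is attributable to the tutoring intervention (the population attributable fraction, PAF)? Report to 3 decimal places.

p₁ = 0.383, p₀ = 0.223.
Overall risk P(Y=1) = π·p₁ + (1−π)·p₀ = 0.783×0.383 + 0.217×0.223 = 0.34828.
Under exogeneity, PAF = [P(Y=1) − p₀] / P(Y=1).
PAF = (0.34828 − 0.223) / 0.34828 ≈ 0.3597

PAF ≈ 0.360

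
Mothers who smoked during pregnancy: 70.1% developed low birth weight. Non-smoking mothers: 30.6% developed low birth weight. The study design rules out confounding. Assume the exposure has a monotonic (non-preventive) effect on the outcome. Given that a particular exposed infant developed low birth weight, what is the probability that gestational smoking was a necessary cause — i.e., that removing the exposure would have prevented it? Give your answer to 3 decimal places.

PN ≈ 0.563

p₁ = 0.701, p₀ = 0.306.
Under exogeneity and monotonicity, PN = (p₁ − p₀) / p₁.
PN = (0.701 − 0.306) / 0.701 = 0.395 / 0.701 ≈ 0.5635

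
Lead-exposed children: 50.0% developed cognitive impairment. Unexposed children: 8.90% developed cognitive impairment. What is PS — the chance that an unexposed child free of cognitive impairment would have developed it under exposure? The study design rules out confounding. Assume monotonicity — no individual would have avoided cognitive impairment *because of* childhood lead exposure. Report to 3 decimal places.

p₁ = 0.5, p₀ = 0.089.
Under exogeneity and monotonicity, PS = (p₁ − p₀) / (1 − p₀).
PS = (0.5 − 0.089) / (1 − 0.089) = 0.411 / 0.911 ≈ 0.4512

PS ≈ 0.451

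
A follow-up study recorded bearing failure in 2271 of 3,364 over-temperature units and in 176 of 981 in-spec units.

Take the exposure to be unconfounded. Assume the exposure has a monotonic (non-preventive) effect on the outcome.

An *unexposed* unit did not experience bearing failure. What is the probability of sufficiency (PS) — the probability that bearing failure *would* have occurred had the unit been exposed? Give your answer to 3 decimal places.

p₁ = P(outcome | exposed) = 2271/3364 = 0.67509
p₀ = P(outcome | unexposed) = 176/981 = 0.17941
Under exogeneity and monotonicity, PS = (p₁ − p₀) / (1 − p₀).
PS = (0.67509 − 0.17941) / (1 − 0.17941) = 0.49568 / 0.82059 ≈ 0.6041

PS ≈ 0.604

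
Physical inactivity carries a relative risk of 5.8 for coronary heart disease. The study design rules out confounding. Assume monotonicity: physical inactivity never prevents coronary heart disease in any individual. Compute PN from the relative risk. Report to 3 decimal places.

Under exogeneity and monotonicity, PN = (RR − 1) / RR = 1 − 1/RR.
PN = (5.8 − 1) / 5.8 = 4.8 / 5.8 ≈ 0.8276

PN ≈ 0.828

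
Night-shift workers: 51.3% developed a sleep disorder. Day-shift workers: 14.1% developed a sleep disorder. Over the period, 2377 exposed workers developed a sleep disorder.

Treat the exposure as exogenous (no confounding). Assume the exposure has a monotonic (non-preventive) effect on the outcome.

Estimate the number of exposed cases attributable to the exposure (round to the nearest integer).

about 1724 cases

p₁ = 0.513, p₀ = 0.141.
PN = (p₁ − p₀)/p₁ = (0.513 − 0.141) / 0.513 ≈ 0.72515.
Attributable cases ≈ PN × (exposed cases) = 0.72515 × 2377 ≈ 1723.67.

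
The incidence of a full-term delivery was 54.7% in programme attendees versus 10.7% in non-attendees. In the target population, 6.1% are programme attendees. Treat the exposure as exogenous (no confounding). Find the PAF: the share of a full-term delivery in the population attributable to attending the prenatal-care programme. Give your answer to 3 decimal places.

PAF ≈ 0.201

p₁ = 0.547, p₀ = 0.107.
Overall risk P(Y=1) = π·p₁ + (1−π)·p₀ = 0.061×0.547 + 0.939×0.107 = 0.13384.
Under exogeneity, PAF = [P(Y=1) − p₀] / P(Y=1).
PAF = (0.13384 − 0.107) / 0.13384 ≈ 0.2005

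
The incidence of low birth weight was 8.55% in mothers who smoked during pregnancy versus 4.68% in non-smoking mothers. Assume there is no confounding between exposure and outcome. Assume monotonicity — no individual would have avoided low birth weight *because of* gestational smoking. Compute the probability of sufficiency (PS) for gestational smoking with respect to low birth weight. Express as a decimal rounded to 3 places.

p₁ = 0.0855, p₀ = 0.0468.
Under exogeneity and monotonicity, PS = (p₁ − p₀) / (1 − p₀).
PS = (0.0855 − 0.0468) / (1 − 0.0468) = 0.0387 / 0.9532 ≈ 0.0406

PS ≈ 0.041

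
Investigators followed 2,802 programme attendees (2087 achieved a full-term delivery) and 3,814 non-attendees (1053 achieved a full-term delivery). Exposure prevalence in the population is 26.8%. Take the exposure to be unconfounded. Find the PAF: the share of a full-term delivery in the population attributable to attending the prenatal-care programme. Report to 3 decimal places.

PAF ≈ 0.313

p₁ = P(outcome | exposed) = 2087/2802 = 0.74483
p₀ = P(outcome | unexposed) = 1053/3814 = 0.27609
Overall risk P(Y=1) = π·p₁ + (1−π)·p₀ = 0.268×0.74483 + 0.732×0.27609 = 0.40171.
Under exogeneity, PAF = [P(Y=1) − p₀] / P(Y=1).
PAF = (0.40171 − 0.27609) / 0.40171 ≈ 0.3127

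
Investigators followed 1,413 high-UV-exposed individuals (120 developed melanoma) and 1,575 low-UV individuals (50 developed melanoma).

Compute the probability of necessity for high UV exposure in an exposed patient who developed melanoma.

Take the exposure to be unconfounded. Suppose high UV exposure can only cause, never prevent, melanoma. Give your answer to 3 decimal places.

PN ≈ 0.626

p₁ = P(outcome | exposed) = 120/1413 = 0.084926
p₀ = P(outcome | unexposed) = 50/1575 = 0.031746
Under exogeneity and monotonicity, PN = (p₁ − p₀) / p₁.
PN = (0.084926 − 0.031746) / 0.084926 = 0.05318 / 0.084926 ≈ 0.6262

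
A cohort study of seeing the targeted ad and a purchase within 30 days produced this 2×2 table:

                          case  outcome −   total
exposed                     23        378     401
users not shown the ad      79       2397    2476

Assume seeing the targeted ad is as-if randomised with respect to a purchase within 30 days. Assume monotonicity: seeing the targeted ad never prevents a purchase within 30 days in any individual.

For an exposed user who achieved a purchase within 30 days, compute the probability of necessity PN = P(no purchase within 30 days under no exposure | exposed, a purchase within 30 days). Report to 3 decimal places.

p₁ = P(outcome | exposed) = 23/401 = 0.057357
p₀ = P(outcome | unexposed) = 79/2476 = 0.031906
Under exogeneity and monotonicity, PN = (p₁ − p₀)/p₁.
PN = (0.057357 − 0.031906) / 0.057357 ≈ 0.4437

PN ≈ 0.444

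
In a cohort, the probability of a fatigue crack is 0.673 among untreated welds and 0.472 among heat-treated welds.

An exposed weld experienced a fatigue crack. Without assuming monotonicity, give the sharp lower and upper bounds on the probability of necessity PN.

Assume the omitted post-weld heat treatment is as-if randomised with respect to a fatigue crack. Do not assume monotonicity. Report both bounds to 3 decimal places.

Let p₁ = 0.673, p₀ = 0.472.
Under exogeneity alone the bounds on PN are max{0,(p₁−p₀)/p₁} ≤ PN ≤ min{1,(1−p₀)/p₁}.
  lower = (p₁ − p₀)/p₁ = 0.201 / 0.673 ≈ 0.2987
  upper = min{1, (1 − p₀)/p₁} = 0.528 / 0.673 ≈ 0.7845

0.299 ≤ PN ≤ 0.785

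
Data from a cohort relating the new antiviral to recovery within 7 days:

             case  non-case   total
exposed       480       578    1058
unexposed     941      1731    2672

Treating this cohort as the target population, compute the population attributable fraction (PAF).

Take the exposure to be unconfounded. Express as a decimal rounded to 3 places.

PAF ≈ 0.076

p₁ = P(outcome | exposed) = 480/1058 = 0.45369
p₀ = P(outcome | unexposed) = 941/2672 = 0.35217
Exposure prevalence π = 1058/3730 = 0.28365; overall risk P(Y=1) = 0.38097.
Under exogeneity, PAF = [P(Y=1) − p₀]/P(Y=1).
PAF = (0.38097 − 0.35217) / 0.38097 ≈ 0.0756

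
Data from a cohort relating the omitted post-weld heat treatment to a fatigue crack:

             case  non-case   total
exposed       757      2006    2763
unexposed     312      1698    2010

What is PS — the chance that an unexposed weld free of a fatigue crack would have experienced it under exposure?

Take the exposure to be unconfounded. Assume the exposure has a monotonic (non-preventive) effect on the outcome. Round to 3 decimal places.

PS ≈ 0.141

p₁ = P(outcome | exposed) = 757/2763 = 0.27398
p₀ = P(outcome | unexposed) = 312/2010 = 0.15522
Under exogeneity and monotonicity, PS = (p₁ − p₀) / (1 − p₀).
PS = (0.27398 − 0.15522) / (1 − 0.15522) = 0.11875 / 0.84478 ≈ 0.1406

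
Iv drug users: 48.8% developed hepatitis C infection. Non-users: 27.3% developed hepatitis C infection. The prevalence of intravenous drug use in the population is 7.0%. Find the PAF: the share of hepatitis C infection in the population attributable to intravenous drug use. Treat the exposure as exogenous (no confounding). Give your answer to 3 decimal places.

PAF ≈ 0.052

p₁ = 0.488, p₀ = 0.273.
Overall risk P(Y=1) = π·p₁ + (1−π)·p₀ = 0.07×0.488 + 0.93×0.273 = 0.28805.
Under exogeneity, PAF = [P(Y=1) − p₀] / P(Y=1).
PAF = (0.28805 − 0.273) / 0.28805 ≈ 0.0522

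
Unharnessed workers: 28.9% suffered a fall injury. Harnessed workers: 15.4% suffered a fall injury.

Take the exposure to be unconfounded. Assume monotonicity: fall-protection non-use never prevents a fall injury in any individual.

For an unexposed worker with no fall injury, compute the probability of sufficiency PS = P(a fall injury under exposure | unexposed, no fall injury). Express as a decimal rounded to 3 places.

PS ≈ 0.160

p₁ = 0.289, p₀ = 0.154.
Under exogeneity and monotonicity, PS = (p₁ − p₀) / (1 − p₀).
PS = (0.289 − 0.154) / (1 − 0.154) = 0.135 / 0.846 ≈ 0.1596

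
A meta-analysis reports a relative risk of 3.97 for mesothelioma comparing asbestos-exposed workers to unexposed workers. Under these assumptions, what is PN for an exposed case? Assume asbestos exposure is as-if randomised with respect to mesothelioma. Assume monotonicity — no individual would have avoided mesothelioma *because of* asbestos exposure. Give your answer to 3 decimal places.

Under exogeneity and monotonicity, PN = (RR − 1) / RR = 1 − 1/RR.
PN = (3.97 − 1) / 3.97 = 2.97 / 3.97 ≈ 0.7481

PN ≈ 0.748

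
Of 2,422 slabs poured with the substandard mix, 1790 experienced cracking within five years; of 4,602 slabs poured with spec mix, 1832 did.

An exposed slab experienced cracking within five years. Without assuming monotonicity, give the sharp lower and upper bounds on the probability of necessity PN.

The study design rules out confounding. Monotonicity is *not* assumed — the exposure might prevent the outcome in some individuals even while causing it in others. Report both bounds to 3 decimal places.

0.461 ≤ PN ≤ 0.814

p₁ = P(outcome | exposed) = 1790/2422 = 0.73906
p₀ = P(outcome | unexposed) = 1832/4602 = 0.39809
Under exogeneity alone the bounds on PN are max{0,(p₁−p₀)/p₁} ≤ PN ≤ min{1,(1−p₀)/p₁}.
  lower = (p₁ − p₀)/p₁ = 0.34097 / 0.73906 ≈ 0.4614
  upper = min{1, (1 − p₀)/p₁} = 0.60191 / 0.73906 ≈ 0.8144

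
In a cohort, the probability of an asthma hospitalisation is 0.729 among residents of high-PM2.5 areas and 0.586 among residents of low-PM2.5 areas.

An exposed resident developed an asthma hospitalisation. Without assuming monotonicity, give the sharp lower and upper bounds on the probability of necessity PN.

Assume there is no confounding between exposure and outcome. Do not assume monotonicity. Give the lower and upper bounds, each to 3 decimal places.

Let p₁ = 0.729, p₀ = 0.586.
Under exogeneity alone the bounds on PN are max{0,(p₁−p₀)/p₁} ≤ PN ≤ min{1,(1−p₀)/p₁}.
  lower = (p₁ − p₀)/p₁ = 0.143 / 0.729 ≈ 0.1962
  upper = min{1, (1 − p₀)/p₁} = 0.414 / 0.729 ≈ 0.5679

0.196 ≤ PN ≤ 0.568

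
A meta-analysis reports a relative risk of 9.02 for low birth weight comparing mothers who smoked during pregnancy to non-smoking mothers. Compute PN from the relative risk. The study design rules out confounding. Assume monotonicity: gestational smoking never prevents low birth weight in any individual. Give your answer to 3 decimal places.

PN ≈ 0.889

Under exogeneity and monotonicity, PN = (RR − 1) / RR = 1 − 1/RR.
PN = (9.02 − 1) / 9.02 = 8.02 / 9.02 ≈ 0.8891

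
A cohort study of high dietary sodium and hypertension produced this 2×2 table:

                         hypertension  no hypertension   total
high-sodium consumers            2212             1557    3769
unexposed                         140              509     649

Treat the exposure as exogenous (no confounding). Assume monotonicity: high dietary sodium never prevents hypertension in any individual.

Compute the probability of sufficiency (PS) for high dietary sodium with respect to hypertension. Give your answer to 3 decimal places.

p₁ = P(outcome | exposed) = 2212/3769 = 0.58689
p₀ = P(outcome | unexposed) = 140/649 = 0.21572
Under exogeneity and monotonicity, PS = (p₁ − p₀) / (1 − p₀).
PS = (0.58689 − 0.21572) / (1 − 0.21572) = 0.37118 / 0.78428 ≈ 0.4733

PS ≈ 0.473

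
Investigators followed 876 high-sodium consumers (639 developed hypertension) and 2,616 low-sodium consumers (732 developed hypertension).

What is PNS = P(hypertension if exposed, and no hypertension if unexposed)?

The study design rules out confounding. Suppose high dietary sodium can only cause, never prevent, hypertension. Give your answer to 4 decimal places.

PNS ≈ 0.4496

p₁ = P(outcome | exposed) = 639/876 = 0.72945
p₀ = P(outcome | unexposed) = 732/2616 = 0.27982
Under exogeneity and monotonicity, PNS = p₁ − p₀.
PNS = 0.72945 − 0.27982 = 0.44964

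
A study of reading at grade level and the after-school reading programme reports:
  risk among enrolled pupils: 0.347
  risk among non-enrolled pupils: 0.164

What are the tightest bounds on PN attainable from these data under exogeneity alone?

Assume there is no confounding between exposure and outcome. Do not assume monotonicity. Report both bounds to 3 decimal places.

Let p₁ = 0.347, p₀ = 0.164.
Under exogeneity alone the bounds on PN are max{0,(p₁−p₀)/p₁} ≤ PN ≤ min{1,(1−p₀)/p₁}.
  lower = (p₁ − p₀)/p₁ = 0.183 / 0.347 ≈ 0.5274
  upper = min{1, (1 − p₀)/p₁} = 0.836 / 0.347 ≈ 2.4092 → capped at 1

0.527 ≤ PN ≤ 1.000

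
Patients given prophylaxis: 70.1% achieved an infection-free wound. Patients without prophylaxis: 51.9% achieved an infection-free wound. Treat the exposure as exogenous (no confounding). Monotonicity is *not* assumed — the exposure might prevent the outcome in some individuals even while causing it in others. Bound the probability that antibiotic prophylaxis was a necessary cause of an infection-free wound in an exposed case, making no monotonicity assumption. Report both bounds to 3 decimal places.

p₁ = 0.701, p₀ = 0.519.
Under exogeneity alone the bounds on PN are max{0,(p₁−p₀)/p₁} ≤ PN ≤ min{1,(1−p₀)/p₁}.
  lower = (p₁ − p₀)/p₁ = 0.182 / 0.701 ≈ 0.2596
  upper = min{1, (1 − p₀)/p₁} = 0.481 / 0.701 ≈ 0.6862

0.260 ≤ PN ≤ 0.686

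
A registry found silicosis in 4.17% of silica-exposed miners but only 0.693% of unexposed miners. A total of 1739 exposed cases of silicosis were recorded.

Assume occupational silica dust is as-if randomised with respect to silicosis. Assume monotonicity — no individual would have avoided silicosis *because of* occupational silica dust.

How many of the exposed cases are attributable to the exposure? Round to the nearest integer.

about 1450 cases

p₁ = 0.0417, p₀ = 0.00693.
PN = (p₁ − p₀)/p₁ = (0.0417 − 0.00693) / 0.0417 ≈ 0.83381.
Attributable cases ≈ PN × (exposed cases) = 0.83381 × 1739 ≈ 1450.00.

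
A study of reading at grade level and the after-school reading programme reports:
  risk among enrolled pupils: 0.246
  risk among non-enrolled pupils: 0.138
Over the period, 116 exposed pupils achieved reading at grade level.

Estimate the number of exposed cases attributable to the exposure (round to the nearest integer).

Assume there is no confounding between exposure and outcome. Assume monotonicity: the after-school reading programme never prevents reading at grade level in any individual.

Let p₁ = 0.246, p₀ = 0.138.
PN = (p₁ − p₀)/p₁ = (0.246 − 0.138) / 0.246 ≈ 0.43902.
Attributable cases ≈ PN × (exposed cases) = 0.43902 × 116 ≈ 50.93.

about 51 cases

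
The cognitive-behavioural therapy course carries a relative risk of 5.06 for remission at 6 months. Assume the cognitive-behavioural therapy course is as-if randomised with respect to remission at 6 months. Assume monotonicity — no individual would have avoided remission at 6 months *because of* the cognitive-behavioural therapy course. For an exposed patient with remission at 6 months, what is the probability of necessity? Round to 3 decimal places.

Under exogeneity and monotonicity, PN = (RR − 1) / RR = 1 − 1/RR.
PN = (5.06 − 1) / 5.06 = 4.06 / 5.06 ≈ 0.8024

PN ≈ 0.802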